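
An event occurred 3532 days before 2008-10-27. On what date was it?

February 25, 1999

−366 (one year; includes Feb 29, 2008) → Oct 27, 2007 (3166 left).
−365 (one year) → Oct 27, 2006 (2801 left).
−365 (one year) → Oct 27, 2005 (2436 left).
−365 (one year) → Oct 27, 2004 (2071 left).
−366 (one year; includes Feb 29, 2004) → Oct 27, 2003 (1705 left).
−365 (one year) → Oct 27, 2002 (1340 left).
−365 (one year) → Oct 27, 2001 (975 left).
−365 (one year) → Oct 27, 2000 (610 left).
−366 (one year; includes Feb 29, 2000) → Oct 27, 1999 (244 left).
−27 → Sep 30, 1999 (end of Sep, 30 days; 217 left).
−30 → Aug 31, 1999 (end of Aug, 31 days; 187 left).
−31 → Jul 31, 1999 (end of Jul, 31 days; 156 left).
−31 → Jun 30, 1999 (end of Jun, 30 days; 125 left).
−30 → May 31, 1999 (end of May, 31 days; 95 left).
−31 → Apr 30, 1999 (end of Apr, 30 days; 64 left).
−30 → Mar 31, 1999 (end of Mar, 31 days; 34 left).
−31 → Feb 28, 1999 (end of Feb, 28 days; 3 left).
−3 → Feb 25, 1999.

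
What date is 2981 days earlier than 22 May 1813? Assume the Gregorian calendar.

−365 (one year) → May 22, 1812 (2616 left).
−366 (one year; includes Feb 29, 1812) → May 22, 1811 (2250 left).
−365 (one year) → May 22, 1810 (1885 left).
−365 (one year) → May 22, 1809 (1520 left).
−365 (one year) → May 22, 1808 (1155 left).
−366 (one year; includes Feb 29, 1808) → May 22, 1807 (789 left).
−365 (one year) → May 22, 1806 (424 left).
−365 (one year) → May 22, 1805 (59 left).
−22 → Apr 30, 1805 (end of Apr, 30 days; 37 left).
−30 → Mar 31, 1805 (end of Mar, 31 days; 7 left).
−7 → Mar 24, 1805.

March 24, 1805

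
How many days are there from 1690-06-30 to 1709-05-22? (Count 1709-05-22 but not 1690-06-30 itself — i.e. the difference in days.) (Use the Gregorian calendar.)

Jun 30, 1690 → Jun 30, 1691: 365 days.
Jun 30, 1691 → Jun 30, 1692: 366 days (Feb 29, 1692 is in that span).
Jun 30, 1692 → Jun 30, 1693: 365 days.
Jun 30, 1693 → Jun 30, 1694: 365 days.
Jun 30, 1694 → Jun 30, 1695: 365 days.
Jun 30, 1695 → Jun 30, 1696: 366 days (Feb 29, 1696 is in that span).
Jun 30, 1696 → Jun 30, 1697: 365 days.
Jun 30, 1697 → Jun 30, 1698: 365 days.
Jun 30, 1698 → Jun 30, 1699: 365 days.
Jun 30, 1699 → Jun 30, 1700: 365 days.
Jun 30, 1700 → Jun 30, 1701: 365 days.
Jun 30, 1701 → Jun 30, 1702: 365 days.
Jun 30, 1702 → Jun 30, 1703: 365 days.
Jun 30, 1703 → Jun 30, 1704: 366 days (Feb 29, 1704 is in that span).
Jun 30, 1704 → Jun 30, 1705: 365 days.
Jun 30, 1705 → Jun 30, 1706: 365 days.
Jun 30, 1706 → Jun 30, 1707: 365 days.
Jun 30, 1707 → Jun 30, 1708: 366 days (Feb 29, 1708 is in that span).
Jun 30, 1708 → Jul 30, 1708: 30 days (June has 30).
Jul 30, 1708 → Aug 30, 1708: 31 days (July has 31).
Aug 30, 1708 → Sep 30, 1708: 31 days (August has 31).
Sep 30, 1708 → Oct 30, 1708: 30 days (September has 30).
Oct 30, 1708 → Nov 30, 1708: 31 days (October has 31).
Nov 30, 1708 → Dec 30, 1708: 30 days (November has 30).
Dec 30, 1708 → Jan 30, 1709: 31 days (December has 31).
Jan 30, 1709 → Feb 28, 1709: 29 days (January has 31).
Feb 28, 1709 → Mar 28, 1709: 28 days (February has 28).
Mar 28, 1709 → Apr 28, 1709: 31 days (March has 31).
Apr 28, 1709 → May 22, 1709: 24 days.
Total: 6900 days.

6900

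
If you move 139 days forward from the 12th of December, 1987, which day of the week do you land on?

Friday

First find the weekday of Dec 12, 1987. Doomsday rule: the anchor day for the 1900s is Wednesday. For year 87: 87÷12 = 7 r 3, and 3÷4 = 0, so 7+3+0 = 10.
Wednesday + 10 ≡ Saturday — that's 1987's doomsday.
In December the doomsday date is Dec 12.
Dec 12 is the doomsday itself: Saturday.
139 mod 7 = 6, so 139 days after a Saturday is Saturday + 6 = Friday.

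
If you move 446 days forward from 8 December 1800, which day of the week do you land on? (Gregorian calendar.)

First find the weekday of Dec 8, 1800. Doomsday rule: the anchor day for the 1800s is Friday. For year 00: 0÷12 = 0 r 0, and 0÷4 = 0, so 0+0+0 = 0.
Friday + 0 ≡ Friday — that's 1800's doomsday.
In December the doomsday date is Dec 12.
Dec 8 is 4 days before Dec 12; 4 mod 7 = 4, so Friday − 4 = Monday.
446 mod 7 = 5, so 446 days after a Monday is Monday + 5 = Saturday.

Saturday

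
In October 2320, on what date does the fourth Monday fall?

October 1, 2320 is a Friday.
The first Monday is therefore October 4 (3 days later).
The fourth Monday is 4 + 3×7 = October 25.

October 25, 2320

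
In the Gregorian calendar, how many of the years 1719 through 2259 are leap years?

Multiples of 4 in [1719,2259]: 135.
Of those, multiples of 100: 5 (not leap unless ÷400).
Multiples of 400: 1.
Leap years = 135 − 5 + 1 = 131.

131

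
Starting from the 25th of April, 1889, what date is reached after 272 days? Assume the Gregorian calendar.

Apr has 30 days: +6 → May 1, 1889 (266 left).
May has 31 days: +31 → Jun 1, 1889 (235 left).
Jun has 30 days: +30 → Jul 1, 1889 (205 left).
Jul has 31 days: +31 → Aug 1, 1889 (174 left).
Aug has 31 days: +31 → Sep 1, 1889 (143 left).
Sep has 30 days: +30 → Oct 1, 1889 (113 left).
Oct has 31 days: +31 → Nov 1, 1889 (82 left).
Nov has 30 days: +30 → Dec 1, 1889 (52 left).
Dec has 31 days: +31 → Jan 1, 1890 (21 left).
+21 → Jan 22, 1890.

January 22, 1890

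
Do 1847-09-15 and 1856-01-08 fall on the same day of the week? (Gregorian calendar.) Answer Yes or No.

No

From Sep 15, 1847 to Jan 8, 1856 is 3037 days.
3037 mod 7 = 6, so they are different weekdays.
(Sep 15, 1847 is a Wednesday; Jan 8, 1856 is a Tuesday.)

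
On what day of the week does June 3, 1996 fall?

Monday

Doomsday rule: the anchor day for the 1900s is Wednesday. For year 96: 96÷12 = 8 r 0, and 0÷4 = 0, so 8+0+0 = 8.
Wednesday + 8 ≡ Thursday — that's 1996's doomsday.
In June the doomsday date is Jun 6.
Jun 3 is 3 days before Jun 6; 3 mod 7 = 3, so Thursday − 3 = Monday.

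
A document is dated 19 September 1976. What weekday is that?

Doomsday rule: the anchor day for the 1900s is Wednesday. For year 76: 76÷12 = 6 r 4, and 4÷4 = 1, so 6+4+1 = 11.
Wednesday + 11 ≡ Sunday — that's 1976's doomsday.
In September the doomsday date is Sep 5.
Sep 19 is 14 days after Sep 5; 14 mod 7 = 0, so Sunday + 0 = Sunday.

Sunday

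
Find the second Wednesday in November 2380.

November 12, 2380

November 1, 2380 is a Saturday.
The first Wednesday is therefore November 5 (4 days later).
The second Wednesday is 5 + 1×7 = November 12.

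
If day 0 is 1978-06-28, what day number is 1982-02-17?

1330

Jun 28, 1978 → Jun 28, 1979: 365 days.
Jun 28, 1979 → Jun 28, 1980: 366 days (Feb 29, 1980 is in that span).
Jun 28, 1980 → Jun 28, 1981: 365 days.
Jun 28, 1981 → Jul 28, 1981: 30 days (June has 30).
Jul 28, 1981 → Aug 28, 1981: 31 days (July has 31).
Aug 28, 1981 → Sep 28, 1981: 31 days (August has 31).
Sep 28, 1981 → Oct 28, 1981: 30 days (September has 30).
Oct 28, 1981 → Nov 28, 1981: 31 days (October has 31).
Nov 28, 1981 → Dec 28, 1981: 30 days (November has 30).
Dec 28, 1981 → Jan 28, 1982: 31 days (December has 31).
Jan 28, 1982 → Feb 17, 1982: 20 days.
Total: 1330 days.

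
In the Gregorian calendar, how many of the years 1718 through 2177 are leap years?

112

Multiples of 4 in [1718,2177]: 115.
Of those, multiples of 100: 4 (not leap unless ÷400).
Multiples of 400: 1.
Leap years = 115 − 4 + 1 = 112.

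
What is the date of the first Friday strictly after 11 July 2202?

Jul 11, 2202 is a Sunday.
From Sunday to the next Friday is 5 days.
Jul 11, 2202 + 5 = Jul 16, 2202.

July 16, 2202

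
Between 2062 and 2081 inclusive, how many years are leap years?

Multiples of 4 in [2062,2081]: 5.
Of those, multiples of 100: 0 (not leap unless ÷400).
Multiples of 400: 0.
Leap years = 5 − 0 + 0 = 5.

5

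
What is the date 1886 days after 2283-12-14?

+366 (one year; includes Feb 29, 2284) → Dec 14, 2284 (1520 left).
+365 (one year) → Dec 14, 2285 (1155 left).
+365 (one year) → Dec 14, 2286 (790 left).
+365 (one year) → Dec 14, 2287 (425 left).
+366 (one year; includes Feb 29, 2288) → Dec 14, 2288 (59 left).
Dec has 31 days: +18 → Jan 1, 2289 (41 left).
Jan has 31 days: +31 → Feb 1, 2289 (10 left).
+10 → Feb 11, 2289.

February 11, 2289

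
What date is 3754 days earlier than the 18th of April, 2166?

January 7, 2156

−365 (one year) → Apr 18, 2165 (3389 left).
−365 (one year) → Apr 18, 2164 (3024 left).
−366 (one year; includes Feb 29, 2164) → Apr 18, 2163 (2658 left).
−365 (one year) → Apr 18, 2162 (2293 left).
−365 (one year) → Apr 18, 2161 (1928 left).
−365 (one year) → Apr 18, 2160 (1563 left).
−366 (one year; includes Feb 29, 2160) → Apr 18, 2159 (1197 left).
−365 (one year) → Apr 18, 2158 (832 left).
−365 (one year) → Apr 18, 2157 (467 left).
−365 (one year) → Apr 18, 2156 (102 left).
−18 → Mar 31, 2156 (end of Mar, 31 days; 84 left).
−31 → Feb 29, 2156 (end of Feb, 29 days; 53 left).
−29 → Jan 31, 2156 (end of Jan, 31 days; 24 left).
−24 → Jan 7, 2156.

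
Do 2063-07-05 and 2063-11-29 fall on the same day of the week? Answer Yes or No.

From Jul 5, 2063 to Nov 29, 2063 is 147 days.
147 mod 7 = 0, so they are the same weekday.
(Jul 5, 2063 is a Thursday; Nov 29, 2063 is a Thursday.)

Yes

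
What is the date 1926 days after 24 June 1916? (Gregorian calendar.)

October 2, 1921

+365 (one year) → Jun 24, 1917 (1561 left).
+365 (one year) → Jun 24, 1918 (1196 left).
+365 (one year) → Jun 24, 1919 (831 left).
+366 (one year; includes Feb 29, 1920) → Jun 24, 1920 (465 left).
+365 (one year) → Jun 24, 1921 (100 left).
Jun has 30 days: +7 → Jul 1, 1921 (93 left).
Jul has 31 days: +31 → Aug 1, 1921 (62 left).
Aug has 31 days: +31 → Sep 1, 1921 (31 left).
Sep has 30 days: +30 → Oct 1, 1921 (1 left).
+1 → Oct 2, 1921.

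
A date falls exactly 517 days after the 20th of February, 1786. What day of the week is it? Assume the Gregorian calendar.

First find the weekday of Feb 20, 1786. Doomsday rule: the anchor day for the 1700s is Sunday. For year 86: 86÷12 = 7 r 2, and 2÷4 = 0, so 7+2+0 = 9.
Sunday + 9 ≡ Tuesday — that's 1786's doomsday.
In February the doomsday date is Feb 28 (1786 is not a leap year).
Feb 20 is 8 days before Feb 28; 8 mod 7 = 1, so Tuesday − 1 = Monday.
517 mod 7 = 6, so 517 days after a Monday is Monday + 6 = Sunday.

Sunday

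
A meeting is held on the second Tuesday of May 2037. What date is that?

May 12, 2037

May 1, 2037 is a Friday.
The first Tuesday is therefore May 5 (4 days later).
The second Tuesday is 5 + 1×7 = May 12.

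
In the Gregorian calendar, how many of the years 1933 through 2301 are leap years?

Multiples of 4 in [1933,2301]: 92.
Of those, multiples of 100: 4 (not leap unless ÷400).
Multiples of 400: 1.
Leap years = 92 − 4 + 1 = 89.

89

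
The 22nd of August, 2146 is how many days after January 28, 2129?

Jan 28, 2129 → Jan 28, 2130: 365 days.
Jan 28, 2130 → Jan 28, 2131: 365 days.
Jan 28, 2131 → Jan 28, 2132: 365 days.
Jan 28, 2132 → Jan 28, 2133: 366 days (Feb 29, 2132 is in that span).
Jan 28, 2133 → Jan 28, 2134: 365 days.
Jan 28, 2134 → Jan 28, 2135: 365 days.
Jan 28, 2135 → Jan 28, 2136: 365 days.
Jan 28, 2136 → Jan 28, 2137: 366 days (Feb 29, 2136 is in that span).
Jan 28, 2137 → Jan 28, 2138: 365 days.
Jan 28, 2138 → Jan 28, 2139: 365 days.
Jan 28, 2139 → Jan 28, 2140: 365 days.
Jan 28, 2140 → Jan 28, 2141: 366 days (Feb 29, 2140 is in that span).
Jan 28, 2141 → Jan 28, 2142: 365 days.
Jan 28, 2142 → Jan 28, 2143: 365 days.
Jan 28, 2143 → Jan 28, 2144: 365 days.
Jan 28, 2144 → Jan 28, 2145: 366 days (Feb 29, 2144 is in that span).
Jan 28, 2145 → Jan 28, 2146: 365 days.
Jan 28, 2146 → Feb 28, 2146: 31 days (January has 31).
Feb 28, 2146 → Mar 28, 2146: 28 days (February has 28).
Mar 28, 2146 → Apr 28, 2146: 31 days (March has 31).
Apr 28, 2146 → May 28, 2146: 30 days (April has 30).
May 28, 2146 → Jun 28, 2146: 31 days (May has 31).
Jun 28, 2146 → Jul 28, 2146: 30 days (June has 30).
Jul 28, 2146 → Aug 22, 2146: 25 days.
Total: 6415 days.

6415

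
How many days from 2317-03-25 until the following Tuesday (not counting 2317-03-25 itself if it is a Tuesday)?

Mar 25, 2317 is a Sunday.
From Sunday to the next Tuesday is 2 days.

2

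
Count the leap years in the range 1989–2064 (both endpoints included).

Multiples of 4 in [1989,2064]: 19.
Of those, multiples of 100: 1 (not leap unless ÷400).
Multiples of 400: 1.
Leap years = 19 − 1 + 1 = 19.

19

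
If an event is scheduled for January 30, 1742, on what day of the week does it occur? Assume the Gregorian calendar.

Doomsday rule: the anchor day for the 1700s is Sunday. For year 42: 42÷12 = 3 r 6, and 6÷4 = 1, so 3+6+1 = 10.
Sunday + 10 ≡ Wednesday — that's 1742's doomsday.
In January the doomsday date is Jan 3 (1742 is not a leap year).
Jan 30 is 27 days after Jan 3; 27 mod 7 = 6, so Wednesday + 6 = Tuesday.

Tuesday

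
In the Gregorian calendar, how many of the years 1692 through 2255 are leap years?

Multiples of 4 in [1692,2255]: 141.
Of those, multiples of 100: 6 (not leap unless ÷400).
Multiples of 400: 1.
Leap years = 141 − 6 + 1 = 136.

136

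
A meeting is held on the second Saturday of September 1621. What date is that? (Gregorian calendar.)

September 11, 1621

September 1, 1621 is a Wednesday.
The first Saturday is therefore September 4 (3 days later).
The second Saturday is 4 + 1×7 = September 11.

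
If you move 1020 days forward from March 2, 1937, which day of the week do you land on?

Mar 2, 1937 is a Tuesday.
1020 mod 7 = 5, so 1020 days after a Tuesday is Tuesday + 5 = Sunday.

Sunday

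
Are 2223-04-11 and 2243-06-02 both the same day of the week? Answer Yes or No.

From Apr 11, 2223 to Jun 2, 2243 is 7357 days.
7357 mod 7 = 0, so they are the same weekday.
(Apr 11, 2223 is a Friday; Jun 2, 2243 is a Friday.)

Yes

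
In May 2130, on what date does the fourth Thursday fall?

May 25, 2130

May 1, 2130 is a Monday.
The first Thursday is therefore May 4 (3 days later).
The fourth Thursday is 4 + 3×7 = May 25.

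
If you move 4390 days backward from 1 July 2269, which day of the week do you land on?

Wednesday

First find the weekday of Jul 1, 2269. Doomsday rule: the anchor day for the 2200s is Friday. For year 69: 69÷12 = 5 r 9, and 9÷4 = 2, so 5+9+2 = 16.
Friday + 16 ≡ Sunday — that's 2269's doomsday.
In July the doomsday date is Jul 11.
Jul 1 is 10 days before Jul 11; 10 mod 7 = 3, so Sunday − 3 = Thursday.
4390 mod 7 = 1, so 4390 days before a Thursday is Thursday − 1 = Wednesday.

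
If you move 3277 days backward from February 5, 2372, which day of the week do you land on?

First find the weekday of Feb 5, 2372. Doomsday rule: the anchor day for the 2300s is Wednesday. For year 72: 72÷12 = 6 r 0, and 0÷4 = 0, so 6+0+0 = 6.
Wednesday + 6 ≡ Tuesday — that's 2372's doomsday.
In February the doomsday date is Feb 29 (2372 is a leap year (divisible by 4)).
Feb 5 is 24 days before Feb 29; 24 mod 7 = 3, so Tuesday − 3 = Saturday.
3277 mod 7 = 1, so 3277 days before a Saturday is Saturday − 1 = Friday.

Friday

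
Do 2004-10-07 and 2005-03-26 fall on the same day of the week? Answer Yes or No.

From Oct 7, 2004 to Mar 26, 2005 is 170 days.
170 mod 7 = 2, so they are different weekdays.
(Oct 7, 2004 is a Thursday; Mar 26, 2005 is a Saturday.)

No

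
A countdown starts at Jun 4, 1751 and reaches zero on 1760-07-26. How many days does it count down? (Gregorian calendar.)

3340

Jun 4, 1751 → Jun 4, 1752: 366 days (Feb 29, 1752 is in that span).
Jun 4, 1752 → Jun 4, 1753: 365 days.
Jun 4, 1753 → Jun 4, 1754: 365 days.
Jun 4, 1754 → Jun 4, 1755: 365 days.
Jun 4, 1755 → Jun 4, 1756: 366 days (Feb 29, 1756 is in that span).
Jun 4, 1756 → Jun 4, 1757: 365 days.
Jun 4, 1757 → Jun 4, 1758: 365 days.
Jun 4, 1758 → Jun 4, 1759: 365 days.
Jun 4, 1759 → Jun 4, 1760: 366 days (Feb 29, 1760 is in that span).
Jun 4, 1760 → Jul 4, 1760: 30 days (June has 30).
Jul 4, 1760 → Jul 26, 1760: 22 days.
Total: 3340 days.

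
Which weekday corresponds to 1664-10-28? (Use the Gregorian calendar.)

Doomsday rule: the anchor day for the 1600s is Tuesday. For year 64: 64÷12 = 5 r 4, and 4÷4 = 1, so 5+4+1 = 10.
Tuesday + 10 ≡ Friday — that's 1664's doomsday.
In October the doomsday date is Oct 10.
Oct 28 is 18 days after Oct 10; 18 mod 7 = 4, so Friday + 4 = Tuesday.

Tuesday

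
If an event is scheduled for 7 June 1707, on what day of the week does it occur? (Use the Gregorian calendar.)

Doomsday rule: the anchor day for the 1700s is Sunday. For year 07: 7÷12 = 0 r 7, and 7÷4 = 1, so 0+7+1 = 8.
Sunday + 8 ≡ Monday — that's 1707's doomsday.
In June the doomsday date is Jun 6.
Jun 7 is 1 day after Jun 6; 1 mod 7 = 1, so Monday + 1 = Tuesday.

Tuesday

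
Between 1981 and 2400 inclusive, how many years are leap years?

102

Multiples of 4 in [1981,2400]: 105.
Of those, multiples of 100: 5 (not leap unless ÷400).
Multiples of 400: 2.
Leap years = 105 − 5 + 2 = 102.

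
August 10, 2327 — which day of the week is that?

Wednesday

Doomsday rule: the anchor day for the 2300s is Wednesday. For year 27: 27÷12 = 2 r 3, and 3÷4 = 0, so 2+3+0 = 5.
Wednesday + 5 ≡ Monday — that's 2327's doomsday.
In August the doomsday date is Aug 8.
Aug 10 is 2 days after Aug 8; 2 mod 7 = 2, so Monday + 2 = Wednesday.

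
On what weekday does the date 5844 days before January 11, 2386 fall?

Sunday

First find the weekday of Jan 11, 2386. Doomsday rule: the anchor day for the 2300s is Wednesday. For year 86: 86÷12 = 7 r 2, and 2÷4 = 0, so 7+2+0 = 9.
Wednesday + 9 ≡ Friday — that's 2386's doomsday.
In January the doomsday date is Jan 3 (2386 is not a leap year).
Jan 11 is 8 days after Jan 3; 8 mod 7 = 1, so Friday + 1 = Saturday.
5844 mod 7 = 6, so 5844 days before a Saturday is Saturday − 6 = Sunday.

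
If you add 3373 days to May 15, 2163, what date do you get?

+366 (one year; includes Feb 29, 2164) → May 15, 2164 (3007 left).
+365 (one year) → May 15, 2165 (2642 left).
+365 (one year) → May 15, 2166 (2277 left).
+365 (one year) → May 15, 2167 (1912 left).
+366 (one year; includes Feb 29, 2168) → May 15, 2168 (1546 left).
+365 (one year) → May 15, 2169 (1181 left).
+365 (one year) → May 15, 2170 (816 left).
+365 (one year) → May 15, 2171 (451 left).
+366 (one year; includes Feb 29, 2172) → May 15, 2172 (85 left).
May has 31 days: +17 → Jun 1, 2172 (68 left).
Jun has 30 days: +30 → Jul 1, 2172 (38 left).
Jul has 31 days: +31 → Aug 1, 2172 (7 left).
+7 → Aug 8, 2172.

August 8, 2172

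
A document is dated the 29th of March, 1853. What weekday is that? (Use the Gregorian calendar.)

Tuesday

Doomsday rule: the anchor day for the 1800s is Friday. For year 53: 53÷12 = 4 r 5, and 5÷4 = 1, so 4+5+1 = 10.
Friday + 10 ≡ Monday — that's 1853's doomsday.
In March the doomsday date is Mar 14.
Mar 29 is 15 days after Mar 14; 15 mod 7 = 1, so Monday + 1 = Tuesday.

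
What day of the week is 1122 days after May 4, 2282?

First find the weekday of May 4, 2282. Doomsday rule: the anchor day for the 2200s is Friday. For year 82: 82÷12 = 6 r 10, and 10÷4 = 2, so 6+10+2 = 18.
Friday + 18 ≡ Tuesday — that's 2282's doomsday.
In May the doomsday date is May 9.
May 4 is 5 days before May 9; 5 mod 7 = 5, so Tuesday − 5 = Thursday.
1122 mod 7 = 2, so 1122 days after a Thursday is Thursday + 2 = Saturday.

Saturday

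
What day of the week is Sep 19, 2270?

Doomsday rule: the anchor day for the 2200s is Friday. For year 70: 70÷12 = 5 r 10, and 10÷4 = 2, so 5+10+2 = 17.
Friday + 17 ≡ Monday — that's 2270's doomsday.
In September the doomsday date is Sep 5.
Sep 19 is 14 days after Sep 5; 14 mod 7 = 0, so Monday + 0 = Monday.

Monday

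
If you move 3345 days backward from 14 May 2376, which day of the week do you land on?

Saturday

First find the weekday of May 14, 2376. Doomsday rule: the anchor day for the 2300s is Wednesday. For year 76: 76÷12 = 6 r 4, and 4÷4 = 1, so 6+4+1 = 11.
Wednesday + 11 ≡ Sunday — that's 2376's doomsday.
In May the doomsday date is May 9.
May 14 is 5 days after May 9; 5 mod 7 = 5, so Sunday + 5 = Friday.
3345 mod 7 = 6, so 3345 days before a Friday is Friday − 6 = Saturday.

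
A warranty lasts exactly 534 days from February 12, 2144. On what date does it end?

July 30, 2145

+366 (one year; includes Feb 29, 2144) → Feb 12, 2145 (168 left).
Feb has 28 days: +17 → Mar 1, 2145 (151 left).
Mar has 31 days: +31 → Apr 1, 2145 (120 left).
Apr has 30 days: +30 → May 1, 2145 (90 left).
May has 31 days: +31 → Jun 1, 2145 (59 left).
Jun has 30 days: +30 → Jul 1, 2145 (29 left).
+29 → Jul 30, 2145.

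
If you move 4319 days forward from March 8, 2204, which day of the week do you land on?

Thursday

Mar 8, 2204 is a Thursday.
4319 mod 7 = 0, so 4319 days after a Thursday is Thursday + 0 = Thursday.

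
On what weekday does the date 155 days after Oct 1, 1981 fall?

Friday

Oct 1, 1981 is a Thursday.
155 mod 7 = 1, so 155 days after a Thursday is Thursday + 1 = Friday.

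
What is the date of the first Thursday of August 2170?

August 1, 2170 is a Wednesday.
The first Thursday is therefore August 2 (1 days later).

August 2, 2170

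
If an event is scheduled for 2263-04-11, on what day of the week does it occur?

Saturday

Doomsday rule: the anchor day for the 2200s is Friday. For year 63: 63÷12 = 5 r 3, and 3÷4 = 0, so 5+3+0 = 8.
Friday + 8 ≡ Saturday — that's 2263's doomsday.
In April the doomsday date is Apr 4.
Apr 11 is 7 days after Apr 4; 7 mod 7 = 0, so Saturday + 0 = Saturday.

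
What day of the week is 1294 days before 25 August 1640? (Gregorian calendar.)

First find the weekday of Aug 25, 1640. Doomsday rule: the anchor day for the 1600s is Tuesday. For year 40: 40÷12 = 3 r 4, and 4÷4 = 1, so 3+4+1 = 8.
Tuesday + 8 ≡ Wednesday — that's 1640's doomsday.
In August the doomsday date is Aug 8.
Aug 25 is 17 days after Aug 8; 17 mod 7 = 3, so Wednesday + 3 = Saturday.
1294 mod 7 = 6, so 1294 days before a Saturday is Saturday − 6 = Sunday.

Sunday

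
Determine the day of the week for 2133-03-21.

Saturday

Doomsday rule: the anchor day for the 2100s is Sunday. For year 33: 33÷12 = 2 r 9, and 9÷4 = 2, so 2+9+2 = 13.
Sunday + 13 ≡ Saturday — that's 2133's doomsday.
In March the doomsday date is Mar 14.
Mar 21 is 7 days after Mar 14; 7 mod 7 = 0, so Saturday + 0 = Saturday.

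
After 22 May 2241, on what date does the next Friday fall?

May 28, 2241

May 22, 2241 is a Saturday.
From Saturday to the next Friday is 6 days.
May 22, 2241 + 6 = May 28, 2241.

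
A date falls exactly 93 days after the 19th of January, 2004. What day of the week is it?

Wednesday

First find the weekday of Jan 19, 2004. Doomsday rule: the anchor day for the 2000s is Tuesday. For year 04: 4÷12 = 0 r 4, and 4÷4 = 1, so 0+4+1 = 5.
Tuesday + 5 ≡ Sunday — that's 2004's doomsday.
In January the doomsday date is Jan 4 (2004 is a leap year (divisible by 4)).
Jan 19 is 15 days after Jan 4; 15 mod 7 = 1, so Sunday + 1 = Monday.
93 mod 7 = 2, so 93 days after a Monday is Monday + 2 = Wednesday.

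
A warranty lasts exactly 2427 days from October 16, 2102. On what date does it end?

+365 (one year) → Oct 16, 2103 (2062 left).
+366 (one year; includes Feb 29, 2104) → Oct 16, 2104 (1696 left).
+365 (one year) → Oct 16, 2105 (1331 left).
+365 (one year) → Oct 16, 2106 (966 left).
+365 (one year) → Oct 16, 2107 (601 left).
+366 (one year; includes Feb 29, 2108) → Oct 16, 2108 (235 left).
Oct has 31 days: +16 → Nov 1, 2108 (219 left).
Nov has 30 days: +30 → Dec 1, 2108 (189 left).
Dec has 31 days: +31 → Jan 1, 2109 (158 left).
Jan has 31 days: +31 → Feb 1, 2109 (127 left).
Feb has 28 days: +28 → Mar 1, 2109 (99 left).
Mar has 31 days: +31 → Apr 1, 2109 (68 left).
Apr has 30 days: +30 → May 1, 2109 (38 left).
May has 31 days: +31 → Jun 1, 2109 (7 left).
+7 → Jun 8, 2109.

June 8, 2109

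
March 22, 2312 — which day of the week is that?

Friday

Doomsday rule: the anchor day for the 2300s is Wednesday. For year 12: 12÷12 = 1 r 0, and 0÷4 = 0, so 1+0+0 = 1.
Wednesday + 1 ≡ Thursday — that's 2312's doomsday.
In March the doomsday date is Mar 14.
Mar 22 is 8 days after Mar 14; 8 mod 7 = 1, so Thursday + 1 = Friday.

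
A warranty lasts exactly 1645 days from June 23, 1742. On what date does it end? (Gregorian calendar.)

+365 (one year) → Jun 23, 1743 (1280 left).
+366 (one year; includes Feb 29, 1744) → Jun 23, 1744 (914 left).
+365 (one year) → Jun 23, 1745 (549 left).
+365 (one year) → Jun 23, 1746 (184 left).
Jun has 30 days: +8 → Jul 1, 1746 (176 left).
Jul has 31 days: +31 → Aug 1, 1746 (145 left).
Aug has 31 days: +31 → Sep 1, 1746 (114 left).
Sep has 30 days: +30 → Oct 1, 1746 (84 left).
Oct has 31 days: +31 → Nov 1, 1746 (53 left).
Nov has 30 days: +30 → Dec 1, 1746 (23 left).
+23 → Dec 24, 1746.

December 24, 1746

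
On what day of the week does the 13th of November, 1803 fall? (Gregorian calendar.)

Doomsday rule: the anchor day for the 1800s is Friday. For year 03: 3÷12 = 0 r 3, and 3÷4 = 0, so 0+3+0 = 3.
Friday + 3 ≡ Monday — that's 1803's doomsday.
In November the doomsday date is Nov 7.
Nov 13 is 6 days after Nov 7; 6 mod 7 = 6, so Monday + 6 = Sunday.

Sunday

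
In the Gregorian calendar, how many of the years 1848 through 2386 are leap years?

Multiples of 4 in [1848,2386]: 135.
Of those, multiples of 100: 5 (not leap unless ÷400).
Multiples of 400: 1.
Leap years = 135 − 5 + 1 = 131.

131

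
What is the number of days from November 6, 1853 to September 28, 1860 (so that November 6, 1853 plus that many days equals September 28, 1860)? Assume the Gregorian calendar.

Nov 6, 1853 → Nov 6, 1854: 365 days.
Nov 6, 1854 → Nov 6, 1855: 365 days.
Nov 6, 1855 → Nov 6, 1856: 366 days (Feb 29, 1856 is in that span).
Nov 6, 1856 → Nov 6, 1857: 365 days.
Nov 6, 1857 → Nov 6, 1858: 365 days.
Nov 6, 1858 → Nov 6, 1859: 365 days.
Nov 6, 1859 → Dec 6, 1859: 30 days (November has 30).
Dec 6, 1859 → Jan 6, 1860: 31 days (December has 31).
Jan 6, 1860 → Feb 6, 1860: 31 days (January has 31).
Feb 6, 1860 → Mar 6, 1860: 29 days (February has 29).
Mar 6, 1860 → Apr 6, 1860: 31 days (March has 31).
Apr 6, 1860 → May 6, 1860: 30 days (April has 30).
May 6, 1860 → Jun 6, 1860: 31 days (May has 31).
Jun 6, 1860 → Jul 6, 1860: 30 days (June has 30).
Jul 6, 1860 → Aug 6, 1860: 31 days (July has 31).
Aug 6, 1860 → Sep 6, 1860: 31 days (August has 31).
Sep 6, 1860 → Sep 28, 1860: 22 days.
Total: 2518 days.

2518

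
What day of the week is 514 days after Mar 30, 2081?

Wednesday

Mar 30, 2081 is a Sunday.
514 mod 7 = 3, so 514 days after a Sunday is Sunday + 3 = Wednesday.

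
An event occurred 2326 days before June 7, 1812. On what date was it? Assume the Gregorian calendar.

−366 (one year; includes Feb 29, 1812) → Jun 7, 1811 (1960 left).
−365 (one year) → Jun 7, 1810 (1595 left).
−365 (one year) → Jun 7, 1809 (1230 left).
−365 (one year) → Jun 7, 1808 (865 left).
−366 (one year; includes Feb 29, 1808) → Jun 7, 1807 (499 left).
−365 (one year) → Jun 7, 1806 (134 left).
−7 → May 31, 1806 (end of May, 31 days; 127 left).
−31 → Apr 30, 1806 (end of Apr, 30 days; 96 left).
−30 → Mar 31, 1806 (end of Mar, 31 days; 66 left).
−31 → Feb 28, 1806 (end of Feb, 28 days; 35 left).
−28 → Jan 31, 1806 (end of Jan, 31 days; 7 left).
−7 → Jan 24, 1806.

January 24, 1806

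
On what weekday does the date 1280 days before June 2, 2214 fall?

First find the weekday of Jun 2, 2214. Doomsday rule: the anchor day for the 2200s is Friday. For year 14: 14÷12 = 1 r 2, and 2÷4 = 0, so 1+2+0 = 3.
Friday + 3 ≡ Monday — that's 2214's doomsday.
In June the doomsday date is Jun 6.
Jun 2 is 4 days before Jun 6; 4 mod 7 = 4, so Monday − 4 = Thursday.
1280 mod 7 = 6, so 1280 days before a Thursday is Thursday − 6 = Friday.

Friday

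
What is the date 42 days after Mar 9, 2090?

April 20, 2090

Mar has 31 days: +23 → Apr 1, 2090 (19 left).
+19 → Apr 20, 2090.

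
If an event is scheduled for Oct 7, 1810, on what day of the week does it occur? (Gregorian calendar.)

Sunday

Doomsday rule: the anchor day for the 1800s is Friday. For year 10: 10÷12 = 0 r 10, and 10÷4 = 2, so 0+10+2 = 12.
Friday + 12 ≡ Wednesday — that's 1810's doomsday.
In October the doomsday date is Oct 10.
Oct 7 is 3 days before Oct 10; 3 mod 7 = 3, so Wednesday − 3 = Sunday.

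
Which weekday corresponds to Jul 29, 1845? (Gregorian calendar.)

Doomsday rule: the anchor day for the 1800s is Friday. For year 45: 45÷12 = 3 r 9, and 9÷4 = 2, so 3+9+2 = 14.
Friday + 14 ≡ Friday — that's 1845's doomsday.
In July the doomsday date is Jul 11.
Jul 29 is 18 days after Jul 11; 18 mod 7 = 4, so Friday + 4 = Tuesday.

Tuesday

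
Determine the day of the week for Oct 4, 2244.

Doomsday rule: the anchor day for the 2200s is Friday. For year 44: 44÷12 = 3 r 8, and 8÷4 = 2, so 3+8+2 = 13.
Friday + 13 ≡ Thursday — that's 2244's doomsday.
In October the doomsday date is Oct 10.
Oct 4 is 6 days before Oct 10; 6 mod 7 = 6, so Thursday − 6 = Friday.

Friday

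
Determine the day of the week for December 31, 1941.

Wednesday

Doomsday rule: the anchor day for the 1900s is Wednesday. For year 41: 41÷12 = 3 r 5, and 5÷4 = 1, so 3+5+1 = 9.
Wednesday + 9 ≡ Friday — that's 1941's doomsday.
In December the doomsday date is Dec 12.
Dec 31 is 19 days after Dec 12; 19 mod 7 = 5, so Friday + 5 = Wednesday.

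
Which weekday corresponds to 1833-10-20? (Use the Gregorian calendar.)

Sunday

Doomsday rule: the anchor day for the 1800s is Friday. For year 33: 33÷12 = 2 r 9, and 9÷4 = 2, so 2+9+2 = 13.
Friday + 13 ≡ Thursday — that's 1833's doomsday.
In October the doomsday date is Oct 10.
Oct 20 is 10 days after Oct 10; 10 mod 7 = 3, so Thursday + 3 = Sunday.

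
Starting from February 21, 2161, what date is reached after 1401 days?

+365 (one year) → Feb 21, 2162 (1036 left).
+365 (one year) → Feb 21, 2163 (671 left).
+365 (one year) → Feb 21, 2164 (306 left).
Feb has 29 days: +9 → Mar 1, 2164 (297 left).
Mar has 31 days: +31 → Apr 1, 2164 (266 left).
Apr has 30 days: +30 → May 1, 2164 (236 left).
May has 31 days: +31 → Jun 1, 2164 (205 left).
Jun has 30 days: +30 → Jul 1, 2164 (175 left).
Jul has 31 days: +31 → Aug 1, 2164 (144 left).
Aug has 31 days: +31 → Sep 1, 2164 (113 left).
Sep has 30 days: +30 → Oct 1, 2164 (83 left).
Oct has 31 days: +31 → Nov 1, 2164 (52 left).
Nov has 30 days: +30 → Dec 1, 2164 (22 left).
+22 → Dec 23, 2164.

December 23, 2164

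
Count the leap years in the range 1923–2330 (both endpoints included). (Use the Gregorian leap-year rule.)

99

Multiples of 4 in [1923,2330]: 102.
Of those, multiples of 100: 4 (not leap unless ÷400).
Multiples of 400: 1.
Leap years = 102 − 4 + 1 = 99.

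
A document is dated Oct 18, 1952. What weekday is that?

Doomsday rule: the anchor day for the 1900s is Wednesday. For year 52: 52÷12 = 4 r 4, and 4÷4 = 1, so 4+4+1 = 9.
Wednesday + 9 ≡ Friday — that's 1952's doomsday.
In October the doomsday date is Oct 10.
Oct 18 is 8 days after Oct 10; 8 mod 7 = 1, so Friday + 1 = Saturday.

Saturday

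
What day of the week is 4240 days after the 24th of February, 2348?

Feb 24, 2348 is a Tuesday.
4240 mod 7 = 5, so 4240 days after a Tuesday is Tuesday + 5 = Sunday.

Sunday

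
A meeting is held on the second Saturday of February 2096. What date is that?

February 11, 2096

February 1, 2096 is a Wednesday.
The first Saturday is therefore February 4 (3 days later).
The second Saturday is 4 + 1×7 = February 11.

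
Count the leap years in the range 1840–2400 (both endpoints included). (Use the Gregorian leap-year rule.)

Multiples of 4 in [1840,2400]: 141.
Of those, multiples of 100: 6 (not leap unless ÷400).
Multiples of 400: 2.
Leap years = 141 − 6 + 2 = 137.

137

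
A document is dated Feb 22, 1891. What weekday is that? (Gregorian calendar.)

January 1, 1891 is a Thursday.
Jan 1, 1891 → Feb 1, 1891: 31 days (January has 31).
Feb 1, 1891 → Feb 22, 1891: 21 days.
Total: 52 days.
52 mod 7 = 3, so Thursday + 3 = Sunday.

Sunday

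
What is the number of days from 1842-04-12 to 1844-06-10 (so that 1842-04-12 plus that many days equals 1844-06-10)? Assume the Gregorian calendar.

Apr 12, 1842 → Apr 12, 1843: 365 days.
Apr 12, 1843 → Apr 12, 1844: 366 days (Feb 29, 1844 is in that span).
Apr 12, 1844 → May 12, 1844: 30 days (April has 30).
May 12, 1844 → Jun 10, 1844: 29 days.
Total: 790 days.

790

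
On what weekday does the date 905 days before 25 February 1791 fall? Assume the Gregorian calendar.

Wednesday

First find the weekday of Feb 25, 1791. Doomsday rule: the anchor day for the 1700s is Sunday. For year 91: 91÷12 = 7 r 7, and 7÷4 = 1, so 7+7+1 = 15.
Sunday + 15 ≡ Monday — that's 1791's doomsday.
In February the doomsday date is Feb 28 (1791 is not a leap year).
Feb 25 is 3 days before Feb 28; 3 mod 7 = 3, so Monday − 3 = Friday.
905 mod 7 = 2, so 905 days before a Friday is Friday − 2 = Wednesday.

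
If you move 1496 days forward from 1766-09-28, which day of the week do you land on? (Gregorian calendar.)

Sep 28, 1766 is a Sunday.
1496 mod 7 = 5, so 1496 days after a Sunday is Sunday + 5 = Friday.

Friday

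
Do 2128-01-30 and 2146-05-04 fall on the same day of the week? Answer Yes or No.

From Jan 30, 2128 to May 4, 2146 is 6669 days.
6669 mod 7 = 5, so they are different weekdays.
(Jan 30, 2128 is a Friday; May 4, 2146 is a Wednesday.)

No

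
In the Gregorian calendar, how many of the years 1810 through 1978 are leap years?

41

Multiples of 4 in [1810,1978]: 42.
Of those, multiples of 100: 1 (not leap unless ÷400).
Multiples of 400: 0.
Leap years = 42 − 1 + 0 = 41.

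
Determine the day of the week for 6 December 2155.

Saturday

Doomsday rule: the anchor day for the 2100s is Sunday. For year 55: 55÷12 = 4 r 7, and 7÷4 = 1, so 4+7+1 = 12.
Sunday + 12 ≡ Friday — that's 2155's doomsday.
In December the doomsday date is Dec 12.
Dec 6 is 6 days before Dec 12; 6 mod 7 = 6, so Friday − 6 = Saturday.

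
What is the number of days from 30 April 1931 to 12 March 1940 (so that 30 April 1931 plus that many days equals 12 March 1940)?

Apr 30, 1931 → Apr 30, 1932: 366 days (Feb 29, 1932 is in that span).
Apr 30, 1932 → Apr 30, 1933: 365 days.
Apr 30, 1933 → Apr 30, 1934: 365 days.
Apr 30, 1934 → Apr 30, 1935: 365 days.
Apr 30, 1935 → Apr 30, 1936: 366 days (Feb 29, 1936 is in that span).
Apr 30, 1936 → Apr 30, 1937: 365 days.
Apr 30, 1937 → Apr 30, 1938: 365 days.
Apr 30, 1938 → Apr 30, 1939: 365 days.
Apr 30, 1939 → May 30, 1939: 30 days (April has 30).
May 30, 1939 → Jun 30, 1939: 31 days (May has 31).
Jun 30, 1939 → Jul 30, 1939: 30 days (June has 30).
Jul 30, 1939 → Aug 30, 1939: 31 days (July has 31).
Aug 30, 1939 → Sep 30, 1939: 31 days (August has 31).
Sep 30, 1939 → Oct 30, 1939: 30 days (September has 30).
Oct 30, 1939 → Nov 30, 1939: 31 days (October has 31).
Nov 30, 1939 → Dec 30, 1939: 30 days (November has 30).
Dec 30, 1939 → Jan 30, 1940: 31 days (December has 31).
Jan 30, 1940 → Feb 29, 1940: 30 days (January has 31).
Feb 29, 1940 → Mar 12, 1940: 12 days.
Total: 3239 days.

3239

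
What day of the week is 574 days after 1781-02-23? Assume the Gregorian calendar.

Friday

Feb 23, 1781 is a Friday.
574 mod 7 = 0, so 574 days after a Friday is Friday + 0 = Friday.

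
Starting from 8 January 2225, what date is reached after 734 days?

+365 (one year) → Jan 8, 2226 (369 left).
Jan has 31 days: +24 → Feb 1, 2226 (345 left).
Feb has 28 days: +28 → Mar 1, 2226 (317 left).
Mar has 31 days: +31 → Apr 1, 2226 (286 left).
Apr has 30 days: +30 → May 1, 2226 (256 left).
May has 31 days: +31 → Jun 1, 2226 (225 left).
Jun has 30 days: +30 → Jul 1, 2226 (195 left).
Jul has 31 days: +31 → Aug 1, 2226 (164 left).
Aug has 31 days: +31 → Sep 1, 2226 (133 left).
Sep has 30 days: +30 → Oct 1, 2226 (103 left).
Oct has 31 days: +31 → Nov 1, 2226 (72 left).
Nov has 30 days: +30 → Dec 1, 2226 (42 left).
Dec has 31 days: +31 → Jan 1, 2227 (11 left).
+11 → Jan 12, 2227.

January 12, 2227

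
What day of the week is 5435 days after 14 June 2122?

Wednesday

First find the weekday of Jun 14, 2122. Doomsday rule: the anchor day for the 2100s is Sunday. For year 22: 22÷12 = 1 r 10, and 10÷4 = 2, so 1+10+2 = 13.
Sunday + 13 ≡ Saturday — that's 2122's doomsday.
In June the doomsday date is Jun 6.
Jun 14 is 8 days after Jun 6; 8 mod 7 = 1, so Saturday + 1 = Sunday.
5435 mod 7 = 3, so 5435 days after a Sunday is Sunday + 3 = Wednesday.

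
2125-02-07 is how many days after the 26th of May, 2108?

6101

May 26, 2108 → May 26, 2109: 365 days.
May 26, 2109 → May 26, 2110: 365 days.
May 26, 2110 → May 26, 2111: 365 days.
May 26, 2111 → May 26, 2112: 366 days (Feb 29, 2112 is in that span).
May 26, 2112 → May 26, 2113: 365 days.
May 26, 2113 → May 26, 2114: 365 days.
May 26, 2114 → May 26, 2115: 365 days.
May 26, 2115 → May 26, 2116: 366 days (Feb 29, 2116 is in that span).
May 26, 2116 → May 26, 2117: 365 days.
May 26, 2117 → May 26, 2118: 365 days.
May 26, 2118 → May 26, 2119: 365 days.
May 26, 2119 → May 26, 2120: 366 days (Feb 29, 2120 is in that span).
May 26, 2120 → May 26, 2121: 365 days.
May 26, 2121 → May 26, 2122: 365 days.
May 26, 2122 → May 26, 2123: 365 days.
May 26, 2123 → May 26, 2124: 366 days (Feb 29, 2124 is in that span).
May 26, 2124 → Jun 26, 2124: 31 days (May has 31).
Jun 26, 2124 → Jul 26, 2124: 30 days (June has 30).
Jul 26, 2124 → Aug 26, 2124: 31 days (July has 31).
Aug 26, 2124 → Sep 26, 2124: 31 days (August has 31).
Sep 26, 2124 → Oct 26, 2124: 30 days (September has 30).
Oct 26, 2124 → Nov 26, 2124: 31 days (October has 31).
Nov 26, 2124 → Dec 26, 2124: 30 days (November has 30).
Dec 26, 2124 → Jan 26, 2125: 31 days (December has 31).
Jan 26, 2125 → Feb 7, 2125: 12 days.
Total: 6101 days.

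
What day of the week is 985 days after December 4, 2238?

Sunday

Dec 4, 2238 is a Tuesday.
985 mod 7 = 5, so 985 days after a Tuesday is Tuesday + 5 = Sunday.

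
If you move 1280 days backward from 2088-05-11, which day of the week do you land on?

May 11, 2088 is a Tuesday.
1280 mod 7 = 6, so 1280 days before a Tuesday is Tuesday − 6 = Wednesday.

Wednesday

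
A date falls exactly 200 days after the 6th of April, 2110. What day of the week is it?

First find the weekday of Apr 6, 2110. Doomsday rule: the anchor day for the 2100s is Sunday. For year 10: 10÷12 = 0 r 10, and 10÷4 = 2, so 0+10+2 = 12.
Sunday + 12 ≡ Friday — that's 2110's doomsday.
In April the doomsday date is Apr 4.
Apr 6 is 2 days after Apr 4; 2 mod 7 = 2, so Friday + 2 = Sunday.
200 mod 7 = 4, so 200 days after a Sunday is Sunday + 4 = Thursday.

Thursday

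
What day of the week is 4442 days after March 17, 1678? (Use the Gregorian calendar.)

Mar 17, 1678 is a Thursday.
4442 mod 7 = 4, so 4442 days after a Thursday is Thursday + 4 = Monday.

Monday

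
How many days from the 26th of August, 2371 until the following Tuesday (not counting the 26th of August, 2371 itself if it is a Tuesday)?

5

Aug 26, 2371 is a Thursday.
From Thursday to the next Tuesday is 5 days.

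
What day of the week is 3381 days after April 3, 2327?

Sunday

Apr 3, 2327 is a Sunday.
3381 mod 7 = 0, so 3381 days after a Sunday is Sunday + 0 = Sunday.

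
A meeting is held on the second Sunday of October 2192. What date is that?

October 14, 2192

October 1, 2192 is a Monday.
The first Sunday is therefore October 7 (6 days later).
The second Sunday is 7 + 1×7 = October 14.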